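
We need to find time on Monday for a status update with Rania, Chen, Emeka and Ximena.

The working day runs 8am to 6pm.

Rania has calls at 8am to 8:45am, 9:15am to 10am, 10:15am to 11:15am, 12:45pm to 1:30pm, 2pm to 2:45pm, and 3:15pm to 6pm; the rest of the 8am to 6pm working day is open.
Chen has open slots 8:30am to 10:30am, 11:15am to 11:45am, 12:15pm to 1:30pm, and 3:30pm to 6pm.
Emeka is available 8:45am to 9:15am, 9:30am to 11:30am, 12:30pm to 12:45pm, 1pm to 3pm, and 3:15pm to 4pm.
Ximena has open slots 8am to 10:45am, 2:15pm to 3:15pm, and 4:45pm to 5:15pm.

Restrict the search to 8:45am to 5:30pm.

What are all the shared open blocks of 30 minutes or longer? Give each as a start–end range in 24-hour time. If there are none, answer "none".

08:45–09:15

Rania free within 08:00–18:00: 08:45–09:15, 10:00–10:15, 11:15–12:45, 13:30–14:00, 14:45–15:15.
Rania ∩ Chen: 08:45–09:15, 10:00–10:15, 11:15–11:45, 12:15–12:45.
Rania ∩ Chen ∩ Emeka: 08:45–09:15, 10:00–10:15, 11:15–11:30, 12:30–12:45.
Rania ∩ Chen ∩ Emeka ∩ Ximena: 08:45–09:15, 10:00–10:15.
Restricted to 08:45–17:30: 08:45–09:15, 10:00–10:15.
Windows ≥ 30 min: 08:45–09:15.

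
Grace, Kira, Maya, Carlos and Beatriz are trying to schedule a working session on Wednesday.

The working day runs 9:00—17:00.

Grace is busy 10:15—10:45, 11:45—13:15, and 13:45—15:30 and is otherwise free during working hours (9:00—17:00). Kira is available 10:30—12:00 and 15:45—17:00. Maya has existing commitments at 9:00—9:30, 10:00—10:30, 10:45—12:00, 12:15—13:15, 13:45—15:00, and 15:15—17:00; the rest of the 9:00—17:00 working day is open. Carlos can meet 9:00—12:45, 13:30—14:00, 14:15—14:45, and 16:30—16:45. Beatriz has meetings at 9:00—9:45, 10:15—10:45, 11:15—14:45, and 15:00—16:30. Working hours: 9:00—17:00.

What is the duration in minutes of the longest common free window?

0 minutes

Grace free within 09:00–17:00: 09:00–10:15, 10:45–11:45, 13:15–13:45, 15:30–17:00.
Maya free within 09:00–17:00: 09:30–10:00, 10:30–10:45, 12:00–12:15, 13:15–13:45, 15:00–15:15.
Beatriz free within 09:00–17:00: 09:45–10:15, 10:45–11:15, 14:45–15:00, 16:30–17:00.
Grace ∩ Kira: 10:45–11:45, 15:45–17:00.
Grace ∩ Kira ∩ Maya: (none).
Grace ∩ Kira ∩ Maya ∩ Carlos: (none).
Grace ∩ Kira ∩ Maya ∩ Carlos ∩ Beatriz: (none).
No common window.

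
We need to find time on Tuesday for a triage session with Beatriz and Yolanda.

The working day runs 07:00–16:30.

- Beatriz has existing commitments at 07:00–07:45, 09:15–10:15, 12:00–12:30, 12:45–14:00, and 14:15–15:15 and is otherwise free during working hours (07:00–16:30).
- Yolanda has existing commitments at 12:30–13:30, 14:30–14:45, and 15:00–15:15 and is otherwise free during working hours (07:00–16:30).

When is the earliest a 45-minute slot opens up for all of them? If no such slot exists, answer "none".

07:45

Beatriz free within 07:00–16:30: 07:45–09:15, 10:15–12:00, 12:30–12:45, 14:00–14:15, 15:15–16:30.
Yolanda free within 07:00–16:30: 07:00–12:30, 13:30–14:30, 14:45–15:00, 15:15–16:30.
Beatriz ∩ Yolanda: 07:45–09:15, 10:15–12:00, 14:00–14:15, 15:15–16:30.
Windows ≥ 45 min: 07:45–09:15, 10:15–12:00, 15:15–16:30.
Earliest such window starts at 07:45.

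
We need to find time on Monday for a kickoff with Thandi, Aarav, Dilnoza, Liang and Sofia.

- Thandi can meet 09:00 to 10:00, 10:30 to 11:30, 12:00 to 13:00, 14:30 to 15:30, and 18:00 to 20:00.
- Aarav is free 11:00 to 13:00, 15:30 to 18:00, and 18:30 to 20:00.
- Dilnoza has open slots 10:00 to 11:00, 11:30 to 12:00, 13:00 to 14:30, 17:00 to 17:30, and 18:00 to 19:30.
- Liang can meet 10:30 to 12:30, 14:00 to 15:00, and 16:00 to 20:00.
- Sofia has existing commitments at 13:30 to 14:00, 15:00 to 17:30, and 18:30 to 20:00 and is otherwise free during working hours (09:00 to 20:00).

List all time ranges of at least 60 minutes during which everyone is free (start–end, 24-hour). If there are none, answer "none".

Sofia free within 09:00–20:00: 09:00–13:30, 14:00–15:00, 17:30–18:30.
Thandi ∩ Aarav: 11:00–11:30, 12:00–13:00, 18:30–20:00.
Thandi ∩ Aarav ∩ Dilnoza: 18:30–19:30.
Thandi ∩ Aarav ∩ Dilnoza ∩ Liang: 18:30–19:30.
Thandi ∩ Aarav ∩ Dilnoza ∩ Liang ∩ Sofia: (none).
Windows ≥ 60 min: (none).

none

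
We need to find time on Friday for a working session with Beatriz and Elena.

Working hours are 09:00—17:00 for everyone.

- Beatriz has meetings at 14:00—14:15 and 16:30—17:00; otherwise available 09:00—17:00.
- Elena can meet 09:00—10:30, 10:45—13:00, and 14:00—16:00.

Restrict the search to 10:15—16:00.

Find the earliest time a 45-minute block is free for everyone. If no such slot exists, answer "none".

10:45

Beatriz free within 09:00–17:00: 09:00–14:00, 14:15–16:30.
Beatriz ∩ Elena: 09:00–10:30, 10:45–13:00, 14:15–16:00.
Restricted to 10:15–16:00: 10:15–10:30, 10:45–13:00, 14:15–16:00.
Windows ≥ 45 min: 10:45–13:00, 14:15–16:00.
Earliest such window starts at 10:45.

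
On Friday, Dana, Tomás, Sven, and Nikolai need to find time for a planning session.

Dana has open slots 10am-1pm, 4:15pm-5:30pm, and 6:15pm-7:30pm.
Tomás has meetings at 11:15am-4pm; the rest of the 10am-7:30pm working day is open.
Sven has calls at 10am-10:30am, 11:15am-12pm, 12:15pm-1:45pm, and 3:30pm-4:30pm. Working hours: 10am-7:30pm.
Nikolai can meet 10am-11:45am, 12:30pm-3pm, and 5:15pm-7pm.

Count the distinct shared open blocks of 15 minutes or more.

3

Tomás free within 10:00–19:30: 10:00–11:15, 16:00–19:30.
Sven free within 10:00–19:30: 10:30–11:15, 12:00–12:15, 13:45–15:30, 16:30–19:30.
Dana ∩ Tomás: 10:00–11:15, 16:15–17:30, 18:15–19:30.
Dana ∩ Tomás ∩ Sven: 10:30–11:15, 16:30–17:30, 18:15–19:30.
Dana ∩ Tomás ∩ Sven ∩ Nikolai: 10:30–11:15, 17:15–17:30, 18:15–19:00.
Windows ≥ 15 min: 10:30–11:15, 17:15–17:30, 18:15–19:00.
That's 3 windows.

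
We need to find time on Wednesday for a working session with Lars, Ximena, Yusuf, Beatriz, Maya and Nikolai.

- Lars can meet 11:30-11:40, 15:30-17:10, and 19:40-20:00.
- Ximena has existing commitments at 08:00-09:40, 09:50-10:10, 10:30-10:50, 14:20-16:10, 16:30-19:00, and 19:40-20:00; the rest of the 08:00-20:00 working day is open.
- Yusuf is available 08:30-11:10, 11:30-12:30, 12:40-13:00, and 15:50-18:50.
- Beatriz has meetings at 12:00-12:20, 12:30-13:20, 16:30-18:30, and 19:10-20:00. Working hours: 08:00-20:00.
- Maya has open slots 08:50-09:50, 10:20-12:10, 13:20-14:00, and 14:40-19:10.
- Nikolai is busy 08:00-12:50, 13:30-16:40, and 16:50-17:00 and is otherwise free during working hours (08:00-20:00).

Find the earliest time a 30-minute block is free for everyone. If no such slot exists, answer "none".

Ximena free within 08:00–20:00: 09:40–09:50, 10:10–10:30, 10:50–14:20, 16:10–16:30, 19:00–19:40.
Beatriz free within 08:00–20:00: 08:00–12:00, 12:20–12:30, 13:20–16:30, 18:30–19:10.
Nikolai free within 08:00–20:00: 12:50–13:30, 16:40–16:50, 17:00–20:00.
Lars ∩ Ximena: 11:30–11:40, 16:10–16:30.
Lars ∩ Ximena ∩ Yusuf: 11:30–11:40, 16:10–16:30.
Lars ∩ Ximena ∩ Yusuf ∩ Beatriz: 11:30–11:40, 16:10–16:30.
Lars ∩ Ximena ∩ Yusuf ∩ Beatriz ∩ Maya: 11:30–11:40, 16:10–16:30.
Lars ∩ Ximena ∩ Yusuf ∩ Beatriz ∩ Maya ∩ Nikolai: (none).
Windows ≥ 30 min: (none).

none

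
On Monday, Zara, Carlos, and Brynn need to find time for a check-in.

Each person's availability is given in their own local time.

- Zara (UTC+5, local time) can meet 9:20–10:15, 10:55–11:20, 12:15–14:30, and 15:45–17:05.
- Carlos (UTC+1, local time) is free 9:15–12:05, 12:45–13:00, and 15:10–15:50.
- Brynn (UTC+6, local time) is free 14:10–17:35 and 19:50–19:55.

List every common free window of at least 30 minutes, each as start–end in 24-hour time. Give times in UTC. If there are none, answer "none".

Zara → UTC: 04:20–05:15, 05:55–06:20, 07:15–09:30, 10:45–12:05.
Carlos → UTC: 08:15–11:05, 11:45–12:00, 14:10–14:50.
Brynn → UTC: 08:10–11:35, 13:50–13:55.
Zara ∩ Carlos: 08:15–09:30, 10:45–11:05, 11:45–12:00.
Zara ∩ Carlos ∩ Brynn: 08:15–09:30, 10:45–11:05.
Windows ≥ 30 min: 08:15–09:30.

08:15–09:30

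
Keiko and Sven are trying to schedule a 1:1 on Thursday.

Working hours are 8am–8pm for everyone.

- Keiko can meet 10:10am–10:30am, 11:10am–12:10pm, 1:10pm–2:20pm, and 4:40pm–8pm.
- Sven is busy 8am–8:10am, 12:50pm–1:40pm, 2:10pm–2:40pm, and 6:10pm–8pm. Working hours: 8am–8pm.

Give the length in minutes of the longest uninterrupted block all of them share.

90 minutes

Sven free within 08:00–20:00: 08:10–12:50, 13:40–14:10, 14:40–18:10.
Keiko ∩ Sven: 10:10–10:30, 11:10–12:10, 13:40–14:10, 16:40–18:10.
Common window lengths: 20, 60, 30, 90 min; longest is 90.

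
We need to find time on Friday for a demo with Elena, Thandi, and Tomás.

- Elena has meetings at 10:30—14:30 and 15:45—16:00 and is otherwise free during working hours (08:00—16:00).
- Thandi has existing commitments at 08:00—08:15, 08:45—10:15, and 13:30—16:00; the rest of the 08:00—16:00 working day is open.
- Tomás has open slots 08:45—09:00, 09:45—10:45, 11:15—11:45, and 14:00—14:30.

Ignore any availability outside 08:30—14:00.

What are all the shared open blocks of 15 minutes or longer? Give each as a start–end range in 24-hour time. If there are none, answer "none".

10:15–10:30

Elena free within 08:00–16:00: 08:00–10:30, 14:30–15:45.
Thandi free within 08:00–16:00: 08:15–08:45, 10:15–13:30.
Elena ∩ Thandi: 08:15–08:45, 10:15–10:30.
Elena ∩ Thandi ∩ Tomás: 10:15–10:30.
Restricted to 08:30–14:00: 10:15–10:30.
Windows ≥ 15 min: 10:15–10:30.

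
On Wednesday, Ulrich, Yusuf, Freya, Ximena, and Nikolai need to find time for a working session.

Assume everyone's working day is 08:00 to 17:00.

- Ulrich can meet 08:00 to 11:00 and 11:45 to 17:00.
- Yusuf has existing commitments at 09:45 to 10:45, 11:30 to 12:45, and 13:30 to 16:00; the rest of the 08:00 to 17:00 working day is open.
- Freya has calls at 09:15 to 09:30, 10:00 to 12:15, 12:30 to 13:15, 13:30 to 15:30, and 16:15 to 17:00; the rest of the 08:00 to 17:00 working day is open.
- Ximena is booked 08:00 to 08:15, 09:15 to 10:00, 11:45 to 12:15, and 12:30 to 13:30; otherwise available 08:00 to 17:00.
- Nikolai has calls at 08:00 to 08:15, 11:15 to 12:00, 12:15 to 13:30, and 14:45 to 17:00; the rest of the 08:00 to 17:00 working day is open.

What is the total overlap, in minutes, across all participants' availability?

60 minutes

Yusuf free within 08:00–17:00: 08:00–09:45, 10:45–11:30, 12:45–13:30, 16:00–17:00.
Freya free within 08:00–17:00: 08:00–09:15, 09:30–10:00, 12:15–12:30, 13:15–13:30, 15:30–16:15.
Ximena free within 08:00–17:00: 08:15–09:15, 10:00–11:45, 12:15–12:30, 13:30–17:00.
Nikolai free within 08:00–17:00: 08:15–11:15, 12:00–12:15, 13:30–14:45.
Ulrich ∩ Yusuf: 08:00–09:45, 10:45–11:00, 12:45–13:30, 16:00–17:00.
Ulrich ∩ Yusuf ∩ Freya: 08:00–09:15, 09:30–09:45, 13:15–13:30, 16:00–16:15.
Ulrich ∩ Yusuf ∩ Freya ∩ Ximena: 08:15–09:15, 16:00–16:15.
Ulrich ∩ Yusuf ∩ Freya ∩ Ximena ∩ Nikolai: 08:15–09:15.
Total common minutes: 60.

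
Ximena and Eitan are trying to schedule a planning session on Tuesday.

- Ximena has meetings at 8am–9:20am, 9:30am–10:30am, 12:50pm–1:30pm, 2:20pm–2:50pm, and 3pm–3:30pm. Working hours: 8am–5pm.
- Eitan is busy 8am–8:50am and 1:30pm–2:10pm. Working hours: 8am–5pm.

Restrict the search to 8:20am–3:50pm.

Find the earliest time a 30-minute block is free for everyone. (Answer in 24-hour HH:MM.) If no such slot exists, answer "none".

10:30

Ximena free within 08:00–17:00: 09:20–09:30, 10:30–12:50, 13:30–14:20, 14:50–15:00, 15:30–17:00.
Eitan free within 08:00–17:00: 08:50–13:30, 14:10–17:00.
Ximena ∩ Eitan: 09:20–09:30, 10:30–12:50, 14:10–14:20, 14:50–15:00, 15:30–17:00.
Restricted to 08:20–15:50: 09:20–09:30, 10:30–12:50, 14:10–14:20, 14:50–15:00, 15:30–15:50.
Windows ≥ 30 min: 10:30–12:50.
Earliest such window starts at 10:30.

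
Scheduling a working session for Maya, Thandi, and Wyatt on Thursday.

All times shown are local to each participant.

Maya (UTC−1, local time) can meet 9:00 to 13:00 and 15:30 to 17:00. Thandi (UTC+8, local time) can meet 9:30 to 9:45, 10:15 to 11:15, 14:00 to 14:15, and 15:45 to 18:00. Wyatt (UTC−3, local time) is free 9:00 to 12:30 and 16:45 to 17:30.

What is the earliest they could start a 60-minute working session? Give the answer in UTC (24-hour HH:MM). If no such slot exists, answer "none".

Maya → UTC: 10:00–14:00, 16:30–18:00.
Thandi → UTC: 01:30–01:45, 02:15–03:15, 06:00–06:15, 07:45–10:00.
Wyatt → UTC: 12:00–15:30, 19:45–20:30.
Maya ∩ Thandi: (none).
Maya ∩ Thandi ∩ Wyatt: (none).
Windows ≥ 60 min: (none).

none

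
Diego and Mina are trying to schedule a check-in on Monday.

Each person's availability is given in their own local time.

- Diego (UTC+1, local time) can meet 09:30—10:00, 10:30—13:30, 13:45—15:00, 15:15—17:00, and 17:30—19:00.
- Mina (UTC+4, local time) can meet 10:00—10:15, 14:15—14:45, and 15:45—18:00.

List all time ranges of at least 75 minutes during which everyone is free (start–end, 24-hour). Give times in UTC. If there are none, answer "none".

12:45–14:00

Diego → UTC: 08:30–09:00, 09:30–12:30, 12:45–14:00, 14:15–16:00, 16:30–18:00.
Mina → UTC: 06:00–06:15, 10:15–10:45, 11:45–14:00.
Diego ∩ Mina: 10:15–10:45, 11:45–12:30, 12:45–14:00.
Windows ≥ 75 min: 12:45–14:00.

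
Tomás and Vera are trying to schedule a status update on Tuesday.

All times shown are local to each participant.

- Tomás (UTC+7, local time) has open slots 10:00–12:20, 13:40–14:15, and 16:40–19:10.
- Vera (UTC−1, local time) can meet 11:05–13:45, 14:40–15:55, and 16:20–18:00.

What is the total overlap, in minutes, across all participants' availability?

Tomás → UTC: 03:00–05:20, 06:40–07:15, 09:40–12:10.
Vera → UTC: 12:05–14:45, 15:40–16:55, 17:20–19:00.
Tomás ∩ Vera: 12:05–12:10.
Total common minutes: 5.

5 minutes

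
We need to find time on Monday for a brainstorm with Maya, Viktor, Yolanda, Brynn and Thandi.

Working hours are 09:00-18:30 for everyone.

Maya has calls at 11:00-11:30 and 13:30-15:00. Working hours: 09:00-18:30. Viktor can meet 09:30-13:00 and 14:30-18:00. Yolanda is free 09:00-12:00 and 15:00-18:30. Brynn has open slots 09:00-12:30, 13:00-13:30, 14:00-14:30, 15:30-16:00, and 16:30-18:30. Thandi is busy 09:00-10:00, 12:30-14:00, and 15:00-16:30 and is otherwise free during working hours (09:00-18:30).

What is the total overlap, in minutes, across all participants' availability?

Maya free within 09:00–18:30: 09:00–11:00, 11:30–13:30, 15:00–18:30.
Thandi free within 09:00–18:30: 10:00–12:30, 14:00–15:00, 16:30–18:30.
Maya ∩ Viktor: 09:30–11:00, 11:30–13:00, 15:00–18:00.
Maya ∩ Viktor ∩ Yolanda: 09:30–11:00, 11:30–12:00, 15:00–18:00.
Maya ∩ Viktor ∩ Yolanda ∩ Brynn: 09:30–11:00, 11:30–12:00, 15:30–16:00, 16:30–18:00.
Maya ∩ Viktor ∩ Yolanda ∩ Brynn ∩ Thandi: 10:00–11:00, 11:30–12:00, 16:30–18:00.
Total common minutes: 60 + 30 + 90 = 180.

180 minutes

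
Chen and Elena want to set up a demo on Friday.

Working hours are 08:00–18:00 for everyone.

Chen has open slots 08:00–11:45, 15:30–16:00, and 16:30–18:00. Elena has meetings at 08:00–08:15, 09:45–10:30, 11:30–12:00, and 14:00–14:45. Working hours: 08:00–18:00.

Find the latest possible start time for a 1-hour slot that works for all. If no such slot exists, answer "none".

17:00

Elena free within 08:00–18:00: 08:15–09:45, 10:30–11:30, 12:00–14:00, 14:45–18:00.
Chen ∩ Elena: 08:15–09:45, 10:30–11:30, 15:30–16:00, 16:30–18:00.
Windows ≥ 60 min: 08:15–09:45, 10:30–11:30, 16:30–18:00.
Latest start in the last window 16:30–18:00 is 18:00 − 60 min = 17:00.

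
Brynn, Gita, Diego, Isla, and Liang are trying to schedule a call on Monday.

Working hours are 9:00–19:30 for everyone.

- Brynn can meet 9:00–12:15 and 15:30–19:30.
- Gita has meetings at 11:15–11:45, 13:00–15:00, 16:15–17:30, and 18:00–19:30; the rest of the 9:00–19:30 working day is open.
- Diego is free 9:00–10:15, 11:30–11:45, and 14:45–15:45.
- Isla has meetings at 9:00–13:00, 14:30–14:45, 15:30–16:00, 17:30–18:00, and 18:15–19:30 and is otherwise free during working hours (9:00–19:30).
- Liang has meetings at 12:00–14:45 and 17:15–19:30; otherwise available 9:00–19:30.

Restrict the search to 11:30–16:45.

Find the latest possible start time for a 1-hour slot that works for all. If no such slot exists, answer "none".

Gita free within 09:00–19:30: 09:00–11:15, 11:45–13:00, 15:00–16:15, 17:30–18:00.
Isla free within 09:00–19:30: 13:00–14:30, 14:45–15:30, 16:00–17:30, 18:00–18:15.
Liang free within 09:00–19:30: 09:00–12:00, 14:45–17:15.
Brynn ∩ Gita: 09:00–11:15, 11:45–12:15, 15:30–16:15, 17:30–18:00.
Brynn ∩ Gita ∩ Diego: 09:00–10:15, 15:30–15:45.
Brynn ∩ Gita ∩ Diego ∩ Isla: (none).
Brynn ∩ Gita ∩ Diego ∩ Isla ∩ Liang: (none).
Restricted to 11:30–16:45: (none).
Windows ≥ 60 min: (none).

none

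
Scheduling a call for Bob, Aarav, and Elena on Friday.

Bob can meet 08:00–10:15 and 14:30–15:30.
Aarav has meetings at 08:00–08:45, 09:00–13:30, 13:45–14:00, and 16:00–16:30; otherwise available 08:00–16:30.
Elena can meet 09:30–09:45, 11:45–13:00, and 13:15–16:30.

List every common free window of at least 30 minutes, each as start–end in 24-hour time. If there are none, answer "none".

Aarav free within 08:00–16:30: 08:45–09:00, 13:30–13:45, 14:00–16:00.
Bob ∩ Aarav: 08:45–09:00, 14:30–15:30.
Bob ∩ Aarav ∩ Elena: 14:30–15:30.
Windows ≥ 30 min: 14:30–15:30.

14:30–15:30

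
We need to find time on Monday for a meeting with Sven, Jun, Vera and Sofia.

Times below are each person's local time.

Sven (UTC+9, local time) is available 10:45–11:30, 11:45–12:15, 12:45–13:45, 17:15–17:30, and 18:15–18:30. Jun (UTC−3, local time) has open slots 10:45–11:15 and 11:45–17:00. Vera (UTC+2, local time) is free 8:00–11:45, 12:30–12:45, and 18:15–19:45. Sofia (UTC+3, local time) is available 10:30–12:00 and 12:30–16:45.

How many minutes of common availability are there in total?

Sven → UTC: 01:45–02:30, 02:45–03:15, 03:45–04:45, 08:15–08:30, 09:15–09:30.
Jun → UTC: 13:45–14:15, 14:45–20:00.
Vera → UTC: 06:00–09:45, 10:30–10:45, 16:15–17:45.
Sofia → UTC: 07:30–09:00, 09:30–13:45.
Sven ∩ Jun: (none).
Sven ∩ Jun ∩ Vera: (none).
Sven ∩ Jun ∩ Vera ∩ Sofia: (none).
Total common minutes: 0.

0 minutes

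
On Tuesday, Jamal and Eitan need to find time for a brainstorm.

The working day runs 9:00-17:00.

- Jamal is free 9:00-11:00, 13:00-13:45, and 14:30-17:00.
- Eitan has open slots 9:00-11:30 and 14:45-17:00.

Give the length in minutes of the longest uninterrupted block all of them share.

135 minutes

Jamal ∩ Eitan: 09:00–11:00, 14:45–17:00.
Common window lengths: 120, 135 min; longest is 135.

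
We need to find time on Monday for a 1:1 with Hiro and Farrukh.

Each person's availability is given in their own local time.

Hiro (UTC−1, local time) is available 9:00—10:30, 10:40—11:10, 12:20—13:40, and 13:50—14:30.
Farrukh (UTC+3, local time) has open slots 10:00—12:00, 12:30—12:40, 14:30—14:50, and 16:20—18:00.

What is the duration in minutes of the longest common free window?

Hiro → UTC: 10:00–11:30, 11:40–12:10, 13:20–14:40, 14:50–15:30.
Farrukh → UTC: 07:00–09:00, 09:30–09:40, 11:30–11:50, 13:20–15:00.
Hiro ∩ Farrukh: 11:40–11:50, 13:20–14:40, 14:50–15:00.
Common window lengths: 10, 80, 10 min; longest is 80.

80 minutes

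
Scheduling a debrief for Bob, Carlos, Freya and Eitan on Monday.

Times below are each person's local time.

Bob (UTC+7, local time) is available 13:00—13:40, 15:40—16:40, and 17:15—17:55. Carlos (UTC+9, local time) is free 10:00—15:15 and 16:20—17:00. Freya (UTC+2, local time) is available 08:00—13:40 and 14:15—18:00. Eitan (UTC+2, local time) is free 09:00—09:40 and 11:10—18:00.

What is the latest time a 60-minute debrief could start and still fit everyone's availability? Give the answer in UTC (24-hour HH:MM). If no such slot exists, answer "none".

Bob → UTC: 06:00–06:40, 08:40–09:40, 10:15–10:55.
Carlos → UTC: 01:00–06:15, 07:20–08:00.
Freya → UTC: 06:00–11:40, 12:15–16:00.
Eitan → UTC: 07:00–07:40, 09:10–16:00.
Bob ∩ Carlos: 06:00–06:15.
Bob ∩ Carlos ∩ Freya: 06:00–06:15.
Bob ∩ Carlos ∩ Freya ∩ Eitan: (none).
Windows ≥ 60 min: (none).

none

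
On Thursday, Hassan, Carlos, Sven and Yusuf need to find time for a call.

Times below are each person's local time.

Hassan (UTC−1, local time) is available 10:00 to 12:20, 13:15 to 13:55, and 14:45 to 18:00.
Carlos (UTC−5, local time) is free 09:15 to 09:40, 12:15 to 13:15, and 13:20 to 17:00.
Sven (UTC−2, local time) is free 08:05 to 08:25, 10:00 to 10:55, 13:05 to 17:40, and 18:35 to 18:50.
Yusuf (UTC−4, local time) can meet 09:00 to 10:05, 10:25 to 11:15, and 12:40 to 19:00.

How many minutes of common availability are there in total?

Hassan → UTC: 11:00–13:20, 14:15–14:55, 15:45–19:00.
Carlos → UTC: 14:15–14:40, 17:15–18:15, 18:20–22:00.
Sven → UTC: 10:05–10:25, 12:00–12:55, 15:05–19:40, 20:35–20:50.
Yusuf → UTC: 13:00–14:05, 14:25–15:15, 16:40–23:00.
Hassan ∩ Carlos: 14:15–14:40, 17:15–18:15, 18:20–19:00.
Hassan ∩ Carlos ∩ Sven: 17:15–18:15, 18:20–19:00.
Hassan ∩ Carlos ∩ Sven ∩ Yusuf: 17:15–18:15, 18:20–19:00.
Total common minutes: 60 + 40 = 100.

100 minutes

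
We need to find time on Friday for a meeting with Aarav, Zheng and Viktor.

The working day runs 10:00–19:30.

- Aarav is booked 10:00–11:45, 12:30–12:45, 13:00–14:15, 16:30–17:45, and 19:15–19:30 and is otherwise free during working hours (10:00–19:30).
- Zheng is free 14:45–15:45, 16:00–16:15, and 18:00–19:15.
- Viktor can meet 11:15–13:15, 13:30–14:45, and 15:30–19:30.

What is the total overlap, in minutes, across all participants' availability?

Aarav free within 10:00–19:30: 11:45–12:30, 12:45–13:00, 14:15–16:30, 17:45–19:15.
Aarav ∩ Zheng: 14:45–15:45, 16:00–16:15, 18:00–19:15.
Aarav ∩ Zheng ∩ Viktor: 15:30–15:45, 16:00–16:15, 18:00–19:15.
Total common minutes: 15 + 15 + 75 = 105.

105 minutes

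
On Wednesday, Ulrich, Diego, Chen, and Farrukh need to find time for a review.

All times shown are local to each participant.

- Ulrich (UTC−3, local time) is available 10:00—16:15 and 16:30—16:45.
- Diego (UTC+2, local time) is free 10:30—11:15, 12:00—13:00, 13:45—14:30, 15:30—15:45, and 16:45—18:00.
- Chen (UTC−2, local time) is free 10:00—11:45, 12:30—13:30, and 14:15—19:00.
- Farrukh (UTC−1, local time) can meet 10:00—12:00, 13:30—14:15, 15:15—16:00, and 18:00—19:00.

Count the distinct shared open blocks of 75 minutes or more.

Ulrich → UTC: 13:00–19:15, 19:30–19:45.
Diego → UTC: 08:30–09:15, 10:00–11:00, 11:45–12:30, 13:30–13:45, 14:45–16:00.
Chen → UTC: 12:00–13:45, 14:30–15:30, 16:15–21:00.
Farrukh → UTC: 11:00–13:00, 14:30–15:15, 16:15–17:00, 19:00–20:00.
Ulrich ∩ Diego: 13:30–13:45, 14:45–16:00.
Ulrich ∩ Diego ∩ Chen: 13:30–13:45, 14:45–15:30.
Ulrich ∩ Diego ∩ Chen ∩ Farrukh: 14:45–15:15.
Windows ≥ 75 min: (none).
That's 0 windows.

0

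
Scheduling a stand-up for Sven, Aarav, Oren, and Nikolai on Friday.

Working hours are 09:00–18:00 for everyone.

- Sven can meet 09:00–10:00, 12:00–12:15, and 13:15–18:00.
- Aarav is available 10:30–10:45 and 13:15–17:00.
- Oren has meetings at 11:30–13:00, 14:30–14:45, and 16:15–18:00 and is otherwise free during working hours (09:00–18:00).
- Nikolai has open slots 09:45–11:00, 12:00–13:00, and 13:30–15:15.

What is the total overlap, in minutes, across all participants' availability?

90 minutes

Oren free within 09:00–18:00: 09:00–11:30, 13:00–14:30, 14:45–16:15.
Sven ∩ Aarav: 13:15–17:00.
Sven ∩ Aarav ∩ Oren: 13:15–14:30, 14:45–16:15.
Sven ∩ Aarav ∩ Oren ∩ Nikolai: 13:30–14:30, 14:45–15:15.
Total common minutes: 60 + 30 = 90.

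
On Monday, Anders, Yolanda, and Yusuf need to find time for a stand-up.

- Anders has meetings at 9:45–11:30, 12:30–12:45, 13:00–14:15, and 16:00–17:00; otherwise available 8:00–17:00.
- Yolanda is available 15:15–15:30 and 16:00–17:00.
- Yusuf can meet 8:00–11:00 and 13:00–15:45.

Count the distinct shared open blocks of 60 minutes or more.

Anders free within 08:00–17:00: 08:00–09:45, 11:30–12:30, 12:45–13:00, 14:15–16:00.
Anders ∩ Yolanda: 15:15–15:30.
Anders ∩ Yolanda ∩ Yusuf: 15:15–15:30.
Windows ≥ 60 min: (none).
That's 0 windows.

0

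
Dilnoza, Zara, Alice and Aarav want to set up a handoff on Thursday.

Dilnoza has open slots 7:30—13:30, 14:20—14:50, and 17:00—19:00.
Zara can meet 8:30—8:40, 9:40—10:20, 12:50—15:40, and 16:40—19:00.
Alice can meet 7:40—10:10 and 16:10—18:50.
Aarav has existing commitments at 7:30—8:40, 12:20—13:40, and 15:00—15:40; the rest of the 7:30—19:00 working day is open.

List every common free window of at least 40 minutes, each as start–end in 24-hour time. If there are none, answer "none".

Aarav free within 07:30–19:00: 08:40–12:20, 13:40–15:00, 15:40–19:00.
Dilnoza ∩ Zara: 08:30–08:40, 09:40–10:20, 12:50–13:30, 14:20–14:50, 17:00–19:00.
Dilnoza ∩ Zara ∩ Alice: 08:30–08:40, 09:40–10:10, 17:00–18:50.
Dilnoza ∩ Zara ∩ Alice ∩ Aarav: 09:40–10:10, 17:00–18:50.
Windows ≥ 40 min: 17:00–18:50.

17:00–18:50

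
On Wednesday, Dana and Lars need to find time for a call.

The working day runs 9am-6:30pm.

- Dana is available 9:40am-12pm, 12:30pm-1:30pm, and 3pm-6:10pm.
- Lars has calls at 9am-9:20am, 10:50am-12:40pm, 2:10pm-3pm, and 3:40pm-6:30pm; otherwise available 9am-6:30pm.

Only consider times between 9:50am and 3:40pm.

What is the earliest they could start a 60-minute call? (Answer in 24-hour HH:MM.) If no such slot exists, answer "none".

Lars free within 09:00–18:30: 09:20–10:50, 12:40–14:10, 15:00–15:40.
Dana ∩ Lars: 09:40–10:50, 12:40–13:30, 15:00–15:40.
Restricted to 09:50–15:40: 09:50–10:50, 12:40–13:30, 15:00–15:40.
Windows ≥ 60 min: 09:50–10:50.
Earliest such window starts at 09:50.

09:50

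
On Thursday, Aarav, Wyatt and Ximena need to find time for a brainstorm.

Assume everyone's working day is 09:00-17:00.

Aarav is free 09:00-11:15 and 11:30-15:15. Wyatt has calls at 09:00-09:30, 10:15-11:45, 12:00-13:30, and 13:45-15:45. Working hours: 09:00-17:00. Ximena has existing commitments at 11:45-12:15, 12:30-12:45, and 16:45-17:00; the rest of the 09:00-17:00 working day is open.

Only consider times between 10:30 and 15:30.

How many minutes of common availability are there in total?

Wyatt free within 09:00–17:00: 09:30–10:15, 11:45–12:00, 13:30–13:45, 15:45–17:00.
Ximena free within 09:00–17:00: 09:00–11:45, 12:15–12:30, 12:45–16:45.
Aarav ∩ Wyatt: 09:30–10:15, 11:45–12:00, 13:30–13:45.
Aarav ∩ Wyatt ∩ Ximena: 09:30–10:15, 13:30–13:45.
Restricted to 10:30–15:30: 13:30–13:45.
Total common minutes: 15.

15 minutes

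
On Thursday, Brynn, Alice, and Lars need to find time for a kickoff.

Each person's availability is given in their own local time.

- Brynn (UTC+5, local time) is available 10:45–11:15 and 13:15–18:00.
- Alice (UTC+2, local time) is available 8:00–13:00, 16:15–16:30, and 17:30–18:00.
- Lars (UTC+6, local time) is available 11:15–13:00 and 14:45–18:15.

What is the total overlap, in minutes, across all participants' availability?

150 minutes

Brynn → UTC: 05:45–06:15, 08:15–13:00.
Alice → UTC: 06:00–11:00, 14:15–14:30, 15:30–16:00.
Lars → UTC: 05:15–07:00, 08:45–12:15.
Brynn ∩ Alice: 06:00–06:15, 08:15–11:00.
Brynn ∩ Alice ∩ Lars: 06:00–06:15, 08:45–11:00.
Total common minutes: 15 + 135 = 150.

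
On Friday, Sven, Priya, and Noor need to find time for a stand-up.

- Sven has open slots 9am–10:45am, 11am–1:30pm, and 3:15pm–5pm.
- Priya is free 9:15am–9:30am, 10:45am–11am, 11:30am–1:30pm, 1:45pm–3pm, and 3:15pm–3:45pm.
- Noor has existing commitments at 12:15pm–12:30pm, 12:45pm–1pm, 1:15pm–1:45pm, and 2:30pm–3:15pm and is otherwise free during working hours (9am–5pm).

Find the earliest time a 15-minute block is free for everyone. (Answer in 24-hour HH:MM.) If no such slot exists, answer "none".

Noor free within 09:00–17:00: 09:00–12:15, 12:30–12:45, 13:00–13:15, 13:45–14:30, 15:15–17:00.
Sven ∩ Priya: 09:15–09:30, 11:30–13:30, 15:15–15:45.
Sven ∩ Priya ∩ Noor: 09:15–09:30, 11:30–12:15, 12:30–12:45, 13:00–13:15, 15:15–15:45.
Windows ≥ 15 min: 09:15–09:30, 11:30–12:15, 12:30–12:45, 13:00–13:15, 15:15–15:45.
Earliest such window starts at 09:15.

09:15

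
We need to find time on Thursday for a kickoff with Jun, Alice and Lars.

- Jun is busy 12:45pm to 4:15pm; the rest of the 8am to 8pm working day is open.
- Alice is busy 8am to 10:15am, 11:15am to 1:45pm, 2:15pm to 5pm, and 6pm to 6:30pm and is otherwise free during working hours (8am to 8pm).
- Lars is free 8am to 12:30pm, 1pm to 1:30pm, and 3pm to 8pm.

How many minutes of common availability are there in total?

Jun free within 08:00–20:00: 08:00–12:45, 16:15–20:00.
Alice free within 08:00–20:00: 10:15–11:15, 13:45–14:15, 17:00–18:00, 18:30–20:00.
Jun ∩ Alice: 10:15–11:15, 17:00–18:00, 18:30–20:00.
Jun ∩ Alice ∩ Lars: 10:15–11:15, 17:00–18:00, 18:30–20:00.
Total common minutes: 60 + 60 + 90 = 210.

210 minutes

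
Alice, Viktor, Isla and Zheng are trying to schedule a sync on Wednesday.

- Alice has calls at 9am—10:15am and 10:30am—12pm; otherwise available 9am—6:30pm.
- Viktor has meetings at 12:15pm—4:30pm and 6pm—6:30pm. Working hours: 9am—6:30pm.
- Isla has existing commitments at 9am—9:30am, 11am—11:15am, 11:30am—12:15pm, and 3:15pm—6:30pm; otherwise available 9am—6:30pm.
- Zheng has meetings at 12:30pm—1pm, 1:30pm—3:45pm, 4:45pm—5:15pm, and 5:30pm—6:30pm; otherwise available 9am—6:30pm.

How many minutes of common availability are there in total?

Alice free within 09:00–18:30: 10:15–10:30, 12:00–18:30.
Viktor free within 09:00–18:30: 09:00–12:15, 16:30–18:00.
Isla free within 09:00–18:30: 09:30–11:00, 11:15–11:30, 12:15–15:15.
Zheng free within 09:00–18:30: 09:00–12:30, 13:00–13:30, 15:45–16:45, 17:15–17:30.
Alice ∩ Viktor: 10:15–10:30, 12:00–12:15, 16:30–18:00.
Alice ∩ Viktor ∩ Isla: 10:15–10:30.
Alice ∩ Viktor ∩ Isla ∩ Zheng: 10:15–10:30.
Total common minutes: 15.

15 minutes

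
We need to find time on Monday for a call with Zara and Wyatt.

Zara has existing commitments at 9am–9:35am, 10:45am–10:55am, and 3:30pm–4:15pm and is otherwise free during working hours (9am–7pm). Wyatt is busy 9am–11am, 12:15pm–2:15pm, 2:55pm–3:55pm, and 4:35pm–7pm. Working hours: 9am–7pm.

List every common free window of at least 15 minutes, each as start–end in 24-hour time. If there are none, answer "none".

Zara free within 09:00–19:00: 09:35–10:45, 10:55–15:30, 16:15–19:00.
Wyatt free within 09:00–19:00: 11:00–12:15, 14:15–14:55, 15:55–16:35.
Zara ∩ Wyatt: 11:00–12:15, 14:15–14:55, 16:15–16:35.
Windows ≥ 15 min: 11:00–12:15, 14:15–14:55, 16:15–16:35.

11:00–12:15, 14:15–14:55, 16:15–16:35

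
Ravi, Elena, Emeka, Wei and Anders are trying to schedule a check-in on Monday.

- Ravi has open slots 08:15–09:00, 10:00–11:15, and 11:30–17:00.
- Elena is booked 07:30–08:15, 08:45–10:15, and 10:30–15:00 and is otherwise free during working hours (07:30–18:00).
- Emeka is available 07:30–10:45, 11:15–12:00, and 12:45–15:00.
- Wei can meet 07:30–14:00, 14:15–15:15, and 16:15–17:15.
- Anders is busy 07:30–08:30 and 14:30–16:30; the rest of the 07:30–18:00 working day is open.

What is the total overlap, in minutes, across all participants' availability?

Elena free within 07:30–18:00: 08:15–08:45, 10:15–10:30, 15:00–18:00.
Anders free within 07:30–18:00: 08:30–14:30, 16:30–18:00.
Ravi ∩ Elena: 08:15–08:45, 10:15–10:30, 15:00–17:00.
Ravi ∩ Elena ∩ Emeka: 08:15–08:45, 10:15–10:30.
Ravi ∩ Elena ∩ Emeka ∩ Wei: 08:15–08:45, 10:15–10:30.
Ravi ∩ Elena ∩ Emeka ∩ Wei ∩ Anders: 08:30–08:45, 10:15–10:30.
Total common minutes: 15 + 15 = 30.

30 minutes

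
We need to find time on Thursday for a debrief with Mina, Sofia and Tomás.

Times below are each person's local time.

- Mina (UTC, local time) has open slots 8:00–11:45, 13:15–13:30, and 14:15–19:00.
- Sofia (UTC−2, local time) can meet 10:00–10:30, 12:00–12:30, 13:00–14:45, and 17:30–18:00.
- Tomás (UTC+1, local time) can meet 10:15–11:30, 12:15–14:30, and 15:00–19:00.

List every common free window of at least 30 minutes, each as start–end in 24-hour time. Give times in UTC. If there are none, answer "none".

15:00–16:45

Mina → UTC: 08:00–11:45, 13:15–13:30, 14:15–19:00.
Sofia → UTC: 12:00–12:30, 14:00–14:30, 15:00–16:45, 19:30–20:00.
Tomás → UTC: 09:15–10:30, 11:15–13:30, 14:00–18:00.
Mina ∩ Sofia: 14:15–14:30, 15:00–16:45.
Mina ∩ Sofia ∩ Tomás: 14:15–14:30, 15:00–16:45.
Windows ≥ 30 min: 15:00–16:45.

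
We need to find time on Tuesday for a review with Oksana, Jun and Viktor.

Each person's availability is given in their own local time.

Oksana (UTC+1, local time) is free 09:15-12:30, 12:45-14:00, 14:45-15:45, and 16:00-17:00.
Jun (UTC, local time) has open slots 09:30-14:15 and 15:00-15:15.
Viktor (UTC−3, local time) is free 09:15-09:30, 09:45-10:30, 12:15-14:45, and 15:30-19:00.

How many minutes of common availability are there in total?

30 minutes

Oksana → UTC: 08:15–11:30, 11:45–13:00, 13:45–14:45, 15:00–16:00.
Jun → UTC: 09:30–14:15, 15:00–15:15.
Viktor → UTC: 12:15–12:30, 12:45–13:30, 15:15–17:45, 18:30–22:00.
Oksana ∩ Jun: 09:30–11:30, 11:45–13:00, 13:45–14:15, 15:00–15:15.
Oksana ∩ Jun ∩ Viktor: 12:15–12:30, 12:45–13:00.
Total common minutes: 15 + 15 = 30.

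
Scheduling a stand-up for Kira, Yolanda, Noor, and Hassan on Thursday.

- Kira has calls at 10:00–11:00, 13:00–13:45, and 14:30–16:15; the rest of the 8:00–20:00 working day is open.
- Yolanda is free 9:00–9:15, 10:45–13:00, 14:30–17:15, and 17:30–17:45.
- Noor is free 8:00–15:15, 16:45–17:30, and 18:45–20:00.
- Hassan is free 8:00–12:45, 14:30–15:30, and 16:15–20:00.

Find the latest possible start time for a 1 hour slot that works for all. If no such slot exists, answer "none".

Kira free within 08:00–20:00: 08:00–10:00, 11:00–13:00, 13:45–14:30, 16:15–20:00.
Kira ∩ Yolanda: 09:00–09:15, 11:00–13:00, 16:15–17:15, 17:30–17:45.
Kira ∩ Yolanda ∩ Noor: 09:00–09:15, 11:00–13:00, 16:45–17:15.
Kira ∩ Yolanda ∩ Noor ∩ Hassan: 09:00–09:15, 11:00–12:45, 16:45–17:15.
Windows ≥ 60 min: 11:00–12:45.
Latest start in the last window 11:00–12:45 is 12:45 − 60 min = 11:45.

11:45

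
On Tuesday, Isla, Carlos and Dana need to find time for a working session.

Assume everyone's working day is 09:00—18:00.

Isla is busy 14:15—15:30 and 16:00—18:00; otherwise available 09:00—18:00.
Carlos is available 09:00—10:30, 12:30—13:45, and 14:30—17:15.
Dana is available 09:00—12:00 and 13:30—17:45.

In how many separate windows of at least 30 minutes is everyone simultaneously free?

2

Isla free within 09:00–18:00: 09:00–14:15, 15:30–16:00.
Isla ∩ Carlos: 09:00–10:30, 12:30–13:45, 15:30–16:00.
Isla ∩ Carlos ∩ Dana: 09:00–10:30, 13:30–13:45, 15:30–16:00.
Windows ≥ 30 min: 09:00–10:30, 15:30–16:00.
That's 2 windows.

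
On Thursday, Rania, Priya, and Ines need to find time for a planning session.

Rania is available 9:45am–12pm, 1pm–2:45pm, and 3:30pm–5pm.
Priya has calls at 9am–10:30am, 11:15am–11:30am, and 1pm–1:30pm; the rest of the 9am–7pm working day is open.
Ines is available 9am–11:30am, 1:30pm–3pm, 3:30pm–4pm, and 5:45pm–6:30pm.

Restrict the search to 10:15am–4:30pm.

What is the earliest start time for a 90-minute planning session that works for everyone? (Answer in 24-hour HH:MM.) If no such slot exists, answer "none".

none

Priya free within 09:00–19:00: 10:30–11:15, 11:30–13:00, 13:30–19:00.
Rania ∩ Priya: 10:30–11:15, 11:30–12:00, 13:30–14:45, 15:30–17:00.
Rania ∩ Priya ∩ Ines: 10:30–11:15, 13:30–14:45, 15:30–16:00.
Restricted to 10:15–16:30: 10:30–11:15, 13:30–14:45, 15:30–16:00.
Windows ≥ 90 min: (none).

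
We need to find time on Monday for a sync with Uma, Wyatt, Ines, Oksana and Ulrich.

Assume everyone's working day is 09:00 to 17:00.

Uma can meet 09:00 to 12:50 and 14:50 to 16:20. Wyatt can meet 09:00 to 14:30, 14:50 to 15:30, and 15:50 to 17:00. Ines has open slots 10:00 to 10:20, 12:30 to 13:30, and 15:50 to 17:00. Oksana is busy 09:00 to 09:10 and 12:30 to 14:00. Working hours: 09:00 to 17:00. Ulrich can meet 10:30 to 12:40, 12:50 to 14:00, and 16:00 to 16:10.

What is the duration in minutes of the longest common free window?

Oksana free within 09:00–17:00: 09:10–12:30, 14:00–17:00.
Uma ∩ Wyatt: 09:00–12:50, 14:50–15:30, 15:50–16:20.
Uma ∩ Wyatt ∩ Ines: 10:00–10:20, 12:30–12:50, 15:50–16:20.
Uma ∩ Wyatt ∩ Ines ∩ Oksana: 10:00–10:20, 15:50–16:20.
Uma ∩ Wyatt ∩ Ines ∩ Oksana ∩ Ulrich: 16:00–16:10.
Single common window of 10 minutes.

10 minutes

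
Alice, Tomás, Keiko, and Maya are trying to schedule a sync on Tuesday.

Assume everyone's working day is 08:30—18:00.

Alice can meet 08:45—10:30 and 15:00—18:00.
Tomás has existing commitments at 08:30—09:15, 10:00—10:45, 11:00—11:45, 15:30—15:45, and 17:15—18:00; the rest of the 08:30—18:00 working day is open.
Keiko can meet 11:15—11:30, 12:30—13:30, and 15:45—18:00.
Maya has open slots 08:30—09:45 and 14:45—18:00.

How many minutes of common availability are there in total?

Tomás free within 08:30–18:00: 09:15–10:00, 10:45–11:00, 11:45–15:30, 15:45–17:15.
Alice ∩ Tomás: 09:15–10:00, 15:00–15:30, 15:45–17:15.
Alice ∩ Tomás ∩ Keiko: 15:45–17:15.
Alice ∩ Tomás ∩ Keiko ∩ Maya: 15:45–17:15.
Total common minutes: 90.

90 minutes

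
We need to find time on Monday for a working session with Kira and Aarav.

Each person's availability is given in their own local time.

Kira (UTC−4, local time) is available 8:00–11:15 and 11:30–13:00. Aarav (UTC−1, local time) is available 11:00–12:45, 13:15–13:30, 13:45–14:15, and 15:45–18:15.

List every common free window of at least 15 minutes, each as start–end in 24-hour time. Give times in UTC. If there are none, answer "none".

12:00–13:45, 14:15–14:30, 14:45–15:15, 16:45–17:00

Kira → UTC: 12:00–15:15, 15:30–17:00.
Aarav → UTC: 12:00–13:45, 14:15–14:30, 14:45–15:15, 16:45–19:15.
Kira ∩ Aarav: 12:00–13:45, 14:15–14:30, 14:45–15:15, 16:45–17:00.
Windows ≥ 15 min: 12:00–13:45, 14:15–14:30, 14:45–15:15, 16:45–17:00.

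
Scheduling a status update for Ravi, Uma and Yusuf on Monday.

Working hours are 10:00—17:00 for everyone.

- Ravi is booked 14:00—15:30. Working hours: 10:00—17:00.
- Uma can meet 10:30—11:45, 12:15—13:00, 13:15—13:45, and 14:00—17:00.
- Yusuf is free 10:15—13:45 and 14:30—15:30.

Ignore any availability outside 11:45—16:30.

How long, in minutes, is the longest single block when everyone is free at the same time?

45 minutes

Ravi free within 10:00–17:00: 10:00–14:00, 15:30–17:00.
Ravi ∩ Uma: 10:30–11:45, 12:15–13:00, 13:15–13:45, 15:30–17:00.
Ravi ∩ Uma ∩ Yusuf: 10:30–11:45, 12:15–13:00, 13:15–13:45.
Restricted to 11:45–16:30: 12:15–13:00, 13:15–13:45.
Common window lengths: 45, 30 min; longest is 45.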